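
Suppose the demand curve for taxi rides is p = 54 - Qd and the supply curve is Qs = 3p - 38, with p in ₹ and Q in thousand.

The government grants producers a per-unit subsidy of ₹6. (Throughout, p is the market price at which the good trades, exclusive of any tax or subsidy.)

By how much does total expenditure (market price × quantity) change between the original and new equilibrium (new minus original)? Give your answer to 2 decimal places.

-56.25

Before the shock: 54 - p = 3p - 38 ⇒ 92 = 4p ⇒ p = 23, Q = 31.
Since sellers receive the price plus the subsidy, the effective supply curve becomes Qs = 3p - 20.
Setting them equal: 54 - p = 3p - 20 → 74 = 4p, so p = 18.5 and Q = 35.5.
Expenditure moves from 23×31 = 713 to 18.5×35.5 = 656.75; change = -56.25.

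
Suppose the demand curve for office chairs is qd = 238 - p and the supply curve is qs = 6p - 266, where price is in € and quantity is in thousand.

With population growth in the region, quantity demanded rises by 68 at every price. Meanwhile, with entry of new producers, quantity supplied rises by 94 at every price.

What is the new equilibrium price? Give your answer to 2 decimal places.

68.29

Original equilibrium: 238 - p = 6p - 266 gives 504 = 7p, so p = 72 and q = 166.
After the shift, demand is qd = 306 - p and supply is qs = 6p - 172.
Equate the new curves: 306 - p = 6p - 172, giving 478 = 7p, p = 478/7 ≈ 68.2857, q = 1664/7 ≈ 237.7143.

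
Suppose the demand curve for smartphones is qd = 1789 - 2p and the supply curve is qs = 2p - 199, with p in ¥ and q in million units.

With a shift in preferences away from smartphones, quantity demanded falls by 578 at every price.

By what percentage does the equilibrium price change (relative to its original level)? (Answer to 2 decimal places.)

-29.07

Original equilibrium: 1789 - 2p = 2p - 199 gives 1988 = 4p, so p = 497 and q = 795.
After the shift, demand is qd = 1211 - 2p and supply is qs = 2p - 199.
Clearing the new market: 1211 - 2p = 2p - 199, so p = 352.5 and q = 506.
%Δp = (352.5 − 497) / 497 × 100 = -29.07%.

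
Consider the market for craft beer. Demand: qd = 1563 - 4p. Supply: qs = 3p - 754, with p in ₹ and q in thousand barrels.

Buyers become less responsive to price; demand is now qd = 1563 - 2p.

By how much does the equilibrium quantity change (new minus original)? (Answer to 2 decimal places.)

+397.20

Initially, 1563 - 4p = 3p - 754, so 2317 = 7p and p = 331, q = 239.
The new curves are qd = 1563 - 2p (demand) and qs = 3p - 754 (supply).
New equilibrium: 1563 - 2p = 3p - 754 ⇒ 2317 = 5p ⇒ p = 463.4, q = 636.2.
Δq = 636.2 − 239 = +397.20.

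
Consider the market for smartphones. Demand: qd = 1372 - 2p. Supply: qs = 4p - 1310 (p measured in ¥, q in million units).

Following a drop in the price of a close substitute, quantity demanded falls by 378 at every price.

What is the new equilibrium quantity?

Original equilibrium: 1372 - 2p = 4p - 1310 gives 2682 = 6p, so p = 447 and q = 478.
After the shift, demand is qd = 994 - 2p and supply is qs = 4p - 1310.
Equate the new curves: 994 - 2p = 4p - 1310, giving 2304 = 6p, p = 384, q = 226.

226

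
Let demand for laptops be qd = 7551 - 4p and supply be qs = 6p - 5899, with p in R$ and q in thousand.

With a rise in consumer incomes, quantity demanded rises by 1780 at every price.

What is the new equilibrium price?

1523

Initially, 7551 - 4p = 6p - 5899, so 13450 = 10p and p = 1345, q = 2171.
The shock moves the curves to qd = 9331 - 4p and qs = 6p - 5899.
Clearing the new market: 9331 - 4p = 6p - 5899, so p = 1523 and q = 3239.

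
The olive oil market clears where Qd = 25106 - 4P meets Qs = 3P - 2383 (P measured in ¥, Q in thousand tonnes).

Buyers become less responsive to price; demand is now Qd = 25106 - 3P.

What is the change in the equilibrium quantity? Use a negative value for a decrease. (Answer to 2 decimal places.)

Solve the original market: 25106 - 4P = 3P - 2383, hence P = 3927 and Q = 9398.
The shock moves the curves to Qd = 25106 - 3P and Qs = 3P - 2383.
Equate the new curves: 25106 - 3P = 3P - 2383, giving 27489 = 6P, P = 4581.5, Q = 11361.5.
ΔQ = 11361.5 − 9398 = +1963.50.

+1963.50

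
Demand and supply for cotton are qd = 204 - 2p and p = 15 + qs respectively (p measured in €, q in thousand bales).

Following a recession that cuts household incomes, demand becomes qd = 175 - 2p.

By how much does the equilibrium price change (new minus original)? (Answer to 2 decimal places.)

-9.67

Solve the original market: 204 - 2p = p - 15, hence p = 73 and q = 58.
The shock moves the curves to qd = 175 - 2p and qs = p - 15.
Setting them equal: 175 - 2p = p - 15 → 190 = 3p, so p = 190/3 ≈ 63.3333 and q = 145/3 ≈ 48.3333.
Δp = 63.3333 − 73 = -9.67.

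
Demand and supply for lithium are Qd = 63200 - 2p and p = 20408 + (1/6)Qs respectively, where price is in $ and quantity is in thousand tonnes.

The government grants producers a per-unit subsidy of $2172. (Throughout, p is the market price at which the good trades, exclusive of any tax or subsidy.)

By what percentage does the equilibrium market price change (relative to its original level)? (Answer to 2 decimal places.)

Initially, 63200 - 2p = 6p - 122448, so 185648 = 8p and p = 23206, Q = 16788.
Since sellers receive the price plus the subsidy, the effective supply curve becomes Qs = 6p - 109416.
New equilibrium: 63200 - 2p = 6p - 109416 ⇒ 172616 = 8p ⇒ p = 21577, Q = 20046.
%Δp = (21577 − 23206) / 23206 × 100 = -7.02%.

-7.02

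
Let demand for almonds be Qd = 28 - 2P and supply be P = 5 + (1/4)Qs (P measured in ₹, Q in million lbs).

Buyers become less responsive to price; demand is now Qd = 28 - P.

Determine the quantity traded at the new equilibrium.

Solve the original market: 28 - 2P = 4P - 20, hence P = 8 and Q = 12.
After the shift, demand is Qd = 28 - P and supply is Qs = 4P - 20.
Setting them equal: 28 - P = 4P - 20 → 48 = 5P, so P = 9.6 and Q = 18.4.

18.4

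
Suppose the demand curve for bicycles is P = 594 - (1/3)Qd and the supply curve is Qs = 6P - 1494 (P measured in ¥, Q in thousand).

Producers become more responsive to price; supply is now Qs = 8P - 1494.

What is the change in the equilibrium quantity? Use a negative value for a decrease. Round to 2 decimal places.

+198.55

Solve the original market: 1782 - 3P = 6P - 1494, hence P = 364 and Q = 690.
The new curves are Qd = 1782 - 3P (demand) and Qs = 8P - 1494 (supply).
Clearing the new market: 1782 - 3P = 8P - 1494, so P = 3276/11 ≈ 297.8182 and Q = 9774/11 ≈ 888.5455.
ΔQ = 888.5455 − 690 = +198.55.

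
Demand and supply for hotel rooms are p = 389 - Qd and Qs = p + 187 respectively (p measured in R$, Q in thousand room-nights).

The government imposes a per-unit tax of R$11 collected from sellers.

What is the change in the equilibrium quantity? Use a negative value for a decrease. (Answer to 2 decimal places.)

-5.50

Original equilibrium: 389 - p = p + 187 gives 202 = 2p, so p = 101 and Q = 288.
Since sellers keep the price net of the tax, the effective supply curve becomes Qs = p + 176.
Equate the new curves: 389 - p = p + 176, giving 213 = 2p, p = 106.5, Q = 282.5.
ΔQ = 282.5 − 288 = -5.50.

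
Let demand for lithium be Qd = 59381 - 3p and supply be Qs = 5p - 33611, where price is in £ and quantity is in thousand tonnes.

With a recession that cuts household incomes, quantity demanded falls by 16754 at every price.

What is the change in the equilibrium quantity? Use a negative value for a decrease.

Initially, 59381 - 3p = 5p - 33611, so 92992 = 8p and p = 11624, Q = 24509.
With the change applied: demand Qd = 42627 - 3p, supply Qs = 5p - 33611.
Clearing the new market: 42627 - 3p = 5p - 33611, so p = 9529.75 and Q = 14037.75.
ΔQ = 14037.75 − 24509 = -10471.25.

-10471.25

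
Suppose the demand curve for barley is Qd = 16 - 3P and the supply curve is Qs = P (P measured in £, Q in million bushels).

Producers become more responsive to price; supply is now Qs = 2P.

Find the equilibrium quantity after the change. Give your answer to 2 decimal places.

6.40

Initially, 16 - 3P = P, so 16 = 4P and P = 4, Q = 4.
With the change applied: demand Qd = 16 - 3P, supply Qs = 2P.
New equilibrium: 16 - 3P = 2P ⇒ 16 = 5P ⇒ P = 3.2, Q = 6.4.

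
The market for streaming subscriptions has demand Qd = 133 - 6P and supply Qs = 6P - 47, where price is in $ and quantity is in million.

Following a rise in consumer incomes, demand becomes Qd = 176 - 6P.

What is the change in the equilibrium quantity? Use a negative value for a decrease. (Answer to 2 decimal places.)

+21.50

Solve the original market: 133 - 6P = 6P - 47, hence P = 15 and Q = 43.
After the shift, demand is Qd = 176 - 6P and supply is Qs = 6P - 47.
Clearing the new market: 176 - 6P = 6P - 47, so P = 223/12 ≈ 18.5833 and Q = 64.5.
ΔQ = 64.5 − 43 = +21.50.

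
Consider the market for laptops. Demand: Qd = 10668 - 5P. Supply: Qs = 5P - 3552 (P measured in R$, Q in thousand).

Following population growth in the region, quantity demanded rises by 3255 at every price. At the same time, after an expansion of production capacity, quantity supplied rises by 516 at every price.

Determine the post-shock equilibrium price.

1695.9

Before the shock: 10668 - 5P = 5P - 3552 ⇒ 14220 = 10P ⇒ P = 1422, Q = 3558.
The new curves are Qd = 13923 - 5P (demand) and Qs = 5P - 3036 (supply).
Equate the new curves: 13923 - 5P = 5P - 3036, giving 16959 = 10P, P = 1695.9, Q = 5443.5.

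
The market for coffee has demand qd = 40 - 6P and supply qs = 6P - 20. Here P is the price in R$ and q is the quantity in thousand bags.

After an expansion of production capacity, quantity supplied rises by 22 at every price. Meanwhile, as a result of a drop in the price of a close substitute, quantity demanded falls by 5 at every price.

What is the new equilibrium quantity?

Before the shock: 40 - 6P = 6P - 20 ⇒ 60 = 12P ⇒ P = 5, q = 10.
With the change applied: demand qd = 35 - 6P, supply qs = 6P + 2.
Clearing the new market: 35 - 6P = 6P + 2, so P = 2.75 and q = 18.5.

18.5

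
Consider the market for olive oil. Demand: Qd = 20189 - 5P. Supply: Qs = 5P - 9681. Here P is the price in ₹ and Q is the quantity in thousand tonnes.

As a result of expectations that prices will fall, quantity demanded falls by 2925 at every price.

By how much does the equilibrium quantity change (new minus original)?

Before the shock: 20189 - 5P = 5P - 9681 ⇒ 29870 = 10P ⇒ P = 2987, Q = 5254.
With the change applied: demand Qd = 17264 - 5P, supply Qs = 5P - 9681.
Clearing the new market: 17264 - 5P = 5P - 9681, so P = 2694.5 and Q = 3791.5.
ΔQ = 3791.5 − 5254 = -1462.5.

-1462.5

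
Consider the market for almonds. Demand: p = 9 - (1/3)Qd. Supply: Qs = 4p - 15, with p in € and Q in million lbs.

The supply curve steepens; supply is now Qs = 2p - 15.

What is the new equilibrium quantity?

Before the shock: 27 - 3p = 4p - 15 ⇒ 42 = 7p ⇒ p = 6, Q = 9.
The new curves are Qd = 27 - 3p (demand) and Qs = 2p - 15 (supply).
Clearing the new market: 27 - 3p = 2p - 15, so p = 8.4 and Q = 1.8.

1.8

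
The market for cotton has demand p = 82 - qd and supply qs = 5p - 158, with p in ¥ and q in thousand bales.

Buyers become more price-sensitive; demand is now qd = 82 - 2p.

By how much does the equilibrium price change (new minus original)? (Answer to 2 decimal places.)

Before the shock: 82 - p = 5p - 158 ⇒ 240 = 6p ⇒ p = 40, q = 42.
The shock moves the curves to qd = 82 - 2p and qs = 5p - 158.
Setting them equal: 82 - 2p = 5p - 158 → 240 = 7p, so p = 240/7 ≈ 34.2857 and q = 94/7 ≈ 13.4286.
Δp = 34.2857 − 40 = -5.71.

-5.71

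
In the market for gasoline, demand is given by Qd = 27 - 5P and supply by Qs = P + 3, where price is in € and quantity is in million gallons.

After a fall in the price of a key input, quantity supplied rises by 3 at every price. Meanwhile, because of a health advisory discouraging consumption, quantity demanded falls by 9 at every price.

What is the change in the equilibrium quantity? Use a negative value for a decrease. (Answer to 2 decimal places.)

Initially, 27 - 5P = P + 3, so 24 = 6P and P = 4, Q = 7.
With the change applied: demand Qd = 18 - 5P, supply Qs = P + 6.
Clearing the new market: 18 - 5P = P + 6, so P = 2 and Q = 8.
ΔQ = 8 − 7 = +1.00.

+1.00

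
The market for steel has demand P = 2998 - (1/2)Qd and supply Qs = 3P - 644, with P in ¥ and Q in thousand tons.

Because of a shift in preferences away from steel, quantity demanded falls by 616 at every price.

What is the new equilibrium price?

Initially, 5996 - 2P = 3P - 644, so 6640 = 5P and P = 1328, Q = 3340.
After the shift, demand is Qd = 5380 - 2P and supply is Qs = 3P - 644.
Setting them equal: 5380 - 2P = 3P - 644 → 6024 = 5P, so P = 1204.8 and Q = 2970.4.

1204.8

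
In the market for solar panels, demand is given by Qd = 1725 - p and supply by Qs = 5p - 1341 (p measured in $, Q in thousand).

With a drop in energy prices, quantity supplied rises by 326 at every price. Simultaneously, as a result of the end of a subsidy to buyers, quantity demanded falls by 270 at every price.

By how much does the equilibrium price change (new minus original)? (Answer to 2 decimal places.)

Solve the original market: 1725 - p = 5p - 1341, hence p = 511 and Q = 1214.
The new curves are Qd = 1455 - p (demand) and Qs = 5p - 1015 (supply).
New equilibrium: 1455 - p = 5p - 1015 ⇒ 2470 = 6p ⇒ p = 1235/3 ≈ 411.6667, Q = 3130/3 ≈ 1043.3333.
Δp = 411.6667 − 511 = -99.33.

-99.33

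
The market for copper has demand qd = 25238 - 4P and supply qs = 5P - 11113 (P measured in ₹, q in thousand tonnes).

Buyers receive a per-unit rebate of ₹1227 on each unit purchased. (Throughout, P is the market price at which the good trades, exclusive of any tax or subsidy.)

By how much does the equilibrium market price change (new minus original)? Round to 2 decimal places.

+545.33

Original equilibrium: 25238 - 4P = 5P - 11113 gives 36351 = 9P, so P = 4039 and q = 9082.
Since buyers' out-of-pocket price is the market price minus the rebate, the effective demand curve becomes qd = 30146 - 4P.
New equilibrium: 30146 - 4P = 5P - 11113 ⇒ 41259 = 9P ⇒ P = 13753/3 ≈ 4584.3333, q = 35426/3 ≈ 11808.6667.
ΔP = 4584.3333 − 4039 = +545.33.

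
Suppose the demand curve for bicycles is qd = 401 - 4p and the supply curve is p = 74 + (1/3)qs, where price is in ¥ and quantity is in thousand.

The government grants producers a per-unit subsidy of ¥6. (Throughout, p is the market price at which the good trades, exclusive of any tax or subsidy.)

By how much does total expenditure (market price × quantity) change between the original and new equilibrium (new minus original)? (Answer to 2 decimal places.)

Before the shock: 401 - 4p = 3p - 222 ⇒ 623 = 7p ⇒ p = 89, q = 45.
Since sellers receive the price plus the subsidy, the effective supply curve becomes qs = 3p - 204.
Clearing the new market: 401 - 4p = 3p - 204, so p = 605/7 ≈ 86.4286 and q = 387/7 ≈ 55.2857.
Expenditure moves from 89×45 = 4005 to 86.4286×55.2857 = 4778.2653; change = +773.27.

+773.27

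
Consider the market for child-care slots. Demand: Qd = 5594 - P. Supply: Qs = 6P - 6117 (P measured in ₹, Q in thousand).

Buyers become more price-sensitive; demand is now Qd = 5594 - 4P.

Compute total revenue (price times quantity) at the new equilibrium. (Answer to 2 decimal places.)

Original equilibrium: 5594 - P = 6P - 6117 gives 11711 = 7P, so P = 1673 and Q = 3921.
The new curves are Qd = 5594 - 4P (demand) and Qs = 6P - 6117 (supply).
Clearing the new market: 5594 - 4P = 6P - 6117, so P = 1171.1 and Q = 909.6.
New expenditure = 1171.1 × 909.6 = 1065232.56.

1065232.56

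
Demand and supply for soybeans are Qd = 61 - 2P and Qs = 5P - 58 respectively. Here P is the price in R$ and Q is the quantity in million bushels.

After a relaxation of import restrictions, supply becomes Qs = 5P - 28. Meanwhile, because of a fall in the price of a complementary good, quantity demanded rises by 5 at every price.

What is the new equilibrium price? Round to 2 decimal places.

Original equilibrium: 61 - 2P = 5P - 58 gives 119 = 7P, so P = 17 and Q = 27.
With the change applied: demand Qd = 66 - 2P, supply Qs = 5P - 28.
Clearing the new market: 66 - 2P = 5P - 28, so P = 94/7 ≈ 13.4286 and Q = 274/7 ≈ 39.1429.

13.43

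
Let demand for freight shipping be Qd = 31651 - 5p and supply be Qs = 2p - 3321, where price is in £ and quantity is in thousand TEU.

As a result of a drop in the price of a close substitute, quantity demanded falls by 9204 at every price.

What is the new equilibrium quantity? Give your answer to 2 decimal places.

4041.29

Solve the original market: 31651 - 5p = 2p - 3321, hence p = 4996 and Q = 6671.
With the change applied: demand Qd = 22447 - 5p, supply Qs = 2p - 3321.
Setting them equal: 22447 - 5p = 2p - 3321 → 25768 = 7p, so p = 25768/7 ≈ 3681.1429 and Q = 28289/7 ≈ 4041.2857.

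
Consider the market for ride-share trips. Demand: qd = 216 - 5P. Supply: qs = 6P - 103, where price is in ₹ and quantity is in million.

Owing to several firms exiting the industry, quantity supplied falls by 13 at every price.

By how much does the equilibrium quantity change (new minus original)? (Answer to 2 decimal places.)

-5.91

Solve the original market: 216 - 5P = 6P - 103, hence P = 29 and q = 71.
After the shift, demand is qd = 216 - 5P and supply is qs = 6P - 116.
Equate the new curves: 216 - 5P = 6P - 116, giving 332 = 11P, P = 332/11 ≈ 30.1818, q = 716/11 ≈ 65.0909.
Δq = 65.0909 − 71 = -5.91.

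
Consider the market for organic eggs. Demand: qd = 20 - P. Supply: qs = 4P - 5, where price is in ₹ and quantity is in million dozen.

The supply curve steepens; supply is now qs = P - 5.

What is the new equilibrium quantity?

Original equilibrium: 20 - P = 4P - 5 gives 25 = 5P, so P = 5 and q = 15.
The new curves are qd = 20 - P (demand) and qs = P - 5 (supply).
Equate the new curves: 20 - P = P - 5, giving 25 = 2P, P = 12.5, q = 7.5.

7.5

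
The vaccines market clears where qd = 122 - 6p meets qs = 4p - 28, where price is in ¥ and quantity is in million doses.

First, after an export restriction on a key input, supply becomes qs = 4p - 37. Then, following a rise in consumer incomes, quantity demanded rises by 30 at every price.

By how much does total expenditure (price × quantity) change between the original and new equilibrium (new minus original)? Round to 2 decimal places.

+249.54

Solve the original market: 122 - 6p = 4p - 28, hence p = 15 and q = 32.
The shock moves the curves to qd = 152 - 6p and qs = 4p - 37.
Setting them equal: 152 - 6p = 4p - 37 → 189 = 10p, so p = 18.9 and q = 38.6.
Expenditure moves from 15×32 = 480 to 18.9×38.6 = 729.54; change = +249.54.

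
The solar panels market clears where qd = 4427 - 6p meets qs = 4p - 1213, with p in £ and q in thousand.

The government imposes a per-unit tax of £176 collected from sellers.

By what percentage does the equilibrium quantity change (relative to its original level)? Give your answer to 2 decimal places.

-40.50

Solve the original market: 4427 - 6p = 4p - 1213, hence p = 564 and q = 1043.
Since sellers keep the price net of the tax, the effective supply curve becomes qs = 4p - 1917.
Setting them equal: 4427 - 6p = 4p - 1917 → 6344 = 10p, so p = 634.4 and q = 620.6.
%Δq = (620.6 − 1043) / 1043 × 100 = -40.50%.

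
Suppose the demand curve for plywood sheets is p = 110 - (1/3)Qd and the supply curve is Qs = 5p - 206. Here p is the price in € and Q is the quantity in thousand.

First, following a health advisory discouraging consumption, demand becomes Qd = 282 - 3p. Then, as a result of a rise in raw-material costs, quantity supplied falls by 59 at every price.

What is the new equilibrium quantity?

Initially, 330 - 3p = 5p - 206, so 536 = 8p and p = 67, Q = 129.
After the shift, demand is Qd = 282 - 3p and supply is Qs = 5p - 265.
Equate the new curves: 282 - 3p = 5p - 265, giving 547 = 8p, p = 68.375, Q = 76.875.

76.875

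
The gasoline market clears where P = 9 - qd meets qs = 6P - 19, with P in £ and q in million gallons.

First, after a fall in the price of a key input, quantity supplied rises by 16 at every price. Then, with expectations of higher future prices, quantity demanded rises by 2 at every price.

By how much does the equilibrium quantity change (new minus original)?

Initially, 9 - P = 6P - 19, so 28 = 7P and P = 4, q = 5.
With the change applied: demand qd = 11 - P, supply qs = 6P - 3.
Setting them equal: 11 - P = 6P - 3 → 14 = 7P, so P = 2 and q = 9.
Δq = 9 − 5 = +4.

+4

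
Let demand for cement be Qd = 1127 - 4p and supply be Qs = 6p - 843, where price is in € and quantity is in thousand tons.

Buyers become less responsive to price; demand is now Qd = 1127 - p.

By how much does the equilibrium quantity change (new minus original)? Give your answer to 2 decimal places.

Before the shock: 1127 - 4p = 6p - 843 ⇒ 1970 = 10p ⇒ p = 197, Q = 339.
The shock moves the curves to Qd = 1127 - p and Qs = 6p - 843.
Setting them equal: 1127 - p = 6p - 843 → 1970 = 7p, so p = 1970/7 ≈ 281.4286 and Q = 5919/7 ≈ 845.5714.
ΔQ = 845.5714 − 339 = +506.57.

+506.57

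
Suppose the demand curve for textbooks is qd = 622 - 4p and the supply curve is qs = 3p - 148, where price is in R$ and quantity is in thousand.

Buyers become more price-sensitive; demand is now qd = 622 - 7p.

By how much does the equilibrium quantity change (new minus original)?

-99

Original equilibrium: 622 - 4p = 3p - 148 gives 770 = 7p, so p = 110 and q = 182.
With the change applied: demand qd = 622 - 7p, supply qs = 3p - 148.
Clearing the new market: 622 - 7p = 3p - 148, so p = 77 and q = 83.
Δq = 83 − 182 = -99.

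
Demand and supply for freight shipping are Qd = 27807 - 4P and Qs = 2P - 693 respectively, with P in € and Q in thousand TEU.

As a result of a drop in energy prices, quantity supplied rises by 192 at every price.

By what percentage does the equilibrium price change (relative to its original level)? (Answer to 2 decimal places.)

Solve the original market: 27807 - 4P = 2P - 693, hence P = 4750 and Q = 8807.
After the shift, demand is Qd = 27807 - 4P and supply is Qs = 2P - 501.
Setting them equal: 27807 - 4P = 2P - 501 → 28308 = 6P, so P = 4718 and Q = 8935.
%ΔP = (4718 − 4750) / 4750 × 100 = -0.67%.

-0.67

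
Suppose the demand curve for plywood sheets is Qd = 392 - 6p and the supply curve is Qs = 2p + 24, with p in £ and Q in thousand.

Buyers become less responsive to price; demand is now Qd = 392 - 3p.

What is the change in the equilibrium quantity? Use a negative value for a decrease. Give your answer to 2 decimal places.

+55.20

Initially, 392 - 6p = 2p + 24, so 368 = 8p and p = 46, Q = 116.
The new curves are Qd = 392 - 3p (demand) and Qs = 2p + 24 (supply).
New equilibrium: 392 - 3p = 2p + 24 ⇒ 368 = 5p ⇒ p = 73.6, Q = 171.2.
ΔQ = 171.2 − 116 = +55.20.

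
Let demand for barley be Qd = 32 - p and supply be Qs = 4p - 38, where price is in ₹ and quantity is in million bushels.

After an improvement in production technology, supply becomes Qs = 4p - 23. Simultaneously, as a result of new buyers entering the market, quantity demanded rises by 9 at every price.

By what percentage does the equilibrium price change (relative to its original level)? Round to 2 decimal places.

Original equilibrium: 32 - p = 4p - 38 gives 70 = 5p, so p = 14 and Q = 18.
With the change applied: demand Qd = 41 - p, supply Qs = 4p - 23.
Equate the new curves: 41 - p = 4p - 23, giving 64 = 5p, p = 12.8, Q = 28.2.
%Δp = (12.8 − 14) / 14 × 100 = -8.57%.

-8.57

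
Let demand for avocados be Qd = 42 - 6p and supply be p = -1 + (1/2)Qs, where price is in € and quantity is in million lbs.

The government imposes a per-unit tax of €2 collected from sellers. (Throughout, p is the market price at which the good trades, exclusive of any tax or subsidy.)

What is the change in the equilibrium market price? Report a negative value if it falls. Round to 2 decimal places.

+0.50

Original equilibrium: 42 - 6p = 2p + 2 gives 40 = 8p, so p = 5 and Q = 12.
Since sellers keep the price net of the tax, the effective supply curve becomes Qs = 2p - 2.
Setting them equal: 42 - 6p = 2p - 2 → 44 = 8p, so p = 5.5 and Q = 9.
Δp = 5.5 − 5 = +0.50.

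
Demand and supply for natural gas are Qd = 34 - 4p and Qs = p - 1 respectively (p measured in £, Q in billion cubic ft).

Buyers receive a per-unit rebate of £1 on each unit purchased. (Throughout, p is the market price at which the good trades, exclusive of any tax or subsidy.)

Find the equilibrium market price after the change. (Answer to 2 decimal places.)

Before the shock: 34 - 4p = p - 1 ⇒ 35 = 5p ⇒ p = 7, Q = 6.
Since buyers' out-of-pocket price is the market price minus the rebate, the effective demand curve becomes Qd = 38 - 4p.
Equate the new curves: 38 - 4p = p - 1, giving 39 = 5p, p = 7.8, Q = 6.8.

7.80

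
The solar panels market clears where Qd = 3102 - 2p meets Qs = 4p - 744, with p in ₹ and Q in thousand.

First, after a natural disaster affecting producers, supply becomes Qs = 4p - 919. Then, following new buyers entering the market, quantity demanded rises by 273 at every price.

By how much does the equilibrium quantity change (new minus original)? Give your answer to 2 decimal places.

+123.67

Solve the original market: 3102 - 2p = 4p - 744, hence p = 641 and Q = 1820.
The shock moves the curves to Qd = 3375 - 2p and Qs = 4p - 919.
Equate the new curves: 3375 - 2p = 4p - 919, giving 4294 = 6p, p = 2147/3 ≈ 715.6667, Q = 5831/3 ≈ 1943.6667.
ΔQ = 1943.6667 − 1820 = +123.67.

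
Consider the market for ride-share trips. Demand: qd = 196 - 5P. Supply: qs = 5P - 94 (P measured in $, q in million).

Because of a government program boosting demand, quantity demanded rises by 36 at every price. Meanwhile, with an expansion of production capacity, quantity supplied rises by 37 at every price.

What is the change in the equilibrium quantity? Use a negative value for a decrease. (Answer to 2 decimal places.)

Original equilibrium: 196 - 5P = 5P - 94 gives 290 = 10P, so P = 29 and q = 51.
The shock moves the curves to qd = 232 - 5P and qs = 5P - 57.
Equate the new curves: 232 - 5P = 5P - 57, giving 289 = 10P, P = 28.9, q = 87.5.
Δq = 87.5 − 51 = +36.50.

+36.50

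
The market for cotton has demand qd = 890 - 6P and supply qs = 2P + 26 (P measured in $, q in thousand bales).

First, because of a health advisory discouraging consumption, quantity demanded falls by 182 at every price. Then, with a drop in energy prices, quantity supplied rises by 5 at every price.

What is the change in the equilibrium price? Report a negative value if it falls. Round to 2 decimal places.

Original equilibrium: 890 - 6P = 2P + 26 gives 864 = 8P, so P = 108 and q = 242.
With the change applied: demand qd = 708 - 6P, supply qs = 2P + 31.
Equate the new curves: 708 - 6P = 2P + 31, giving 677 = 8P, P = 84.625, q = 200.25.
ΔP = 84.625 − 108 = -23.38.

-23.38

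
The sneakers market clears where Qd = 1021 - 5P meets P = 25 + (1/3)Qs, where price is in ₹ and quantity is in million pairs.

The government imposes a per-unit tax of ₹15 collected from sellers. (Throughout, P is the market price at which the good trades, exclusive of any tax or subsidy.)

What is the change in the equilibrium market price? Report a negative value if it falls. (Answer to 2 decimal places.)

Initially, 1021 - 5P = 3P - 75, so 1096 = 8P and P = 137, Q = 336.
Since sellers keep the price net of the tax, the effective supply curve becomes Qs = 3P - 120.
New equilibrium: 1021 - 5P = 3P - 120 ⇒ 1141 = 8P ⇒ P = 142.625, Q = 307.875.
ΔP = 142.625 − 137 = +5.63.

+5.63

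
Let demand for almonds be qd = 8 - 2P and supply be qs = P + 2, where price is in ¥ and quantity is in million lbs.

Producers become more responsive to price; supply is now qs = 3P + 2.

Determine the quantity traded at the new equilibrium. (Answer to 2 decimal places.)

5.60

Solve the original market: 8 - 2P = P + 2, hence P = 2 and q = 4.
With the change applied: demand qd = 8 - 2P, supply qs = 3P + 2.
Setting them equal: 8 - 2P = 3P + 2 → 6 = 5P, so P = 1.2 and q = 5.6.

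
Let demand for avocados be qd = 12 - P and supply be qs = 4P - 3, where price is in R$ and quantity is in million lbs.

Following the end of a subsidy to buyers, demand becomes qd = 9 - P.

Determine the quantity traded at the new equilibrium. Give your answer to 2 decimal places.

Original equilibrium: 12 - P = 4P - 3 gives 15 = 5P, so P = 3 and q = 9.
With the change applied: demand qd = 9 - P, supply qs = 4P - 3.
Equate the new curves: 9 - P = 4P - 3, giving 12 = 5P, P = 2.4, q = 6.6.

6.60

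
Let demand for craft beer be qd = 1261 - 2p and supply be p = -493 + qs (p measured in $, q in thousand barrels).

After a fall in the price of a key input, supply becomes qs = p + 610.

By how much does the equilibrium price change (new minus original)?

-39

Before the shock: 1261 - 2p = p + 493 ⇒ 768 = 3p ⇒ p = 256, q = 749.
The shock moves the curves to qd = 1261 - 2p and qs = p + 610.
Clearing the new market: 1261 - 2p = p + 610, so p = 217 and q = 827.
Δp = 217 − 256 = -39.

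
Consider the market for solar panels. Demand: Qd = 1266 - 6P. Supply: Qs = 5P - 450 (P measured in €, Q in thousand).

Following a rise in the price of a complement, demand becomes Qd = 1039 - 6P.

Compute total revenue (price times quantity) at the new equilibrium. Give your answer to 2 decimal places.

30702.93

Solve the original market: 1266 - 6P = 5P - 450, hence P = 156 and Q = 330.
After the shift, demand is Qd = 1039 - 6P and supply is Qs = 5P - 450.
New equilibrium: 1039 - 6P = 5P - 450 ⇒ 1489 = 11P ⇒ P = 1489/11 ≈ 135.3636, Q = 2495/11 ≈ 226.8182.
New expenditure = 135.3636 × 226.8182 = 30702.93.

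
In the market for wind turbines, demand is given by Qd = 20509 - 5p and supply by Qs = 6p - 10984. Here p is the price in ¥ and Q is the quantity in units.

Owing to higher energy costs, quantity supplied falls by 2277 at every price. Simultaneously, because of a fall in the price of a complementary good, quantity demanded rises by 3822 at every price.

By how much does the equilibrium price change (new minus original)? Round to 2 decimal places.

Original equilibrium: 20509 - 5p = 6p - 10984 gives 31493 = 11p, so p = 2863 and Q = 6194.
The new curves are Qd = 24331 - 5p (demand) and Qs = 6p - 13261 (supply).
Setting them equal: 24331 - 5p = 6p - 13261 → 37592 = 11p, so p = 37592/11 ≈ 3417.4545 and Q = 79681/11 ≈ 7243.7273.
Δp = 3417.4545 − 2863 = +554.45.

+554.45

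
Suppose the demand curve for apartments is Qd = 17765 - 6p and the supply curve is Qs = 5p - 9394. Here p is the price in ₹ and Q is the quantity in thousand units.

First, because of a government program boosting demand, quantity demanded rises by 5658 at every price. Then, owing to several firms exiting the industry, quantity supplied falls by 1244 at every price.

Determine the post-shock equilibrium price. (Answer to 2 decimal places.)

3096.45

Original equilibrium: 17765 - 6p = 5p - 9394 gives 27159 = 11p, so p = 2469 and Q = 2951.
After the shift, demand is Qd = 23423 - 6p and supply is Qs = 5p - 10638.
New equilibrium: 23423 - 6p = 5p - 10638 ⇒ 34061 = 11p ⇒ p = 34061/11 ≈ 3096.4545, Q = 53287/11 ≈ 4844.2727.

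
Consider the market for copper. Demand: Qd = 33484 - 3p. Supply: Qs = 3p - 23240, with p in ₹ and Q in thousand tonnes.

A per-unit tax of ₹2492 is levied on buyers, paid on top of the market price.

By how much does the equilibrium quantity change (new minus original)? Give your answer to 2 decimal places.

-3738.00

Original equilibrium: 33484 - 3p = 3p - 23240 gives 56724 = 6p, so p = 9454 and Q = 5122.
Since buyers pay the price plus the tax, the effective demand curve becomes Qd = 26008 - 3p.
Equate the new curves: 26008 - 3p = 3p - 23240, giving 49248 = 6p, p = 8208, Q = 1384.
ΔQ = 1384 − 5122 = -3738.00.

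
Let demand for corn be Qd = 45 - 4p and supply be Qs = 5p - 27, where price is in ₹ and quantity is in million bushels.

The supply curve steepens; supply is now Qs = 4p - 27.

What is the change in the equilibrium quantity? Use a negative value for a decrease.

-4

Original equilibrium: 45 - 4p = 5p - 27 gives 72 = 9p, so p = 8 and Q = 13.
The shock moves the curves to Qd = 45 - 4p and Qs = 4p - 27.
Equate the new curves: 45 - 4p = 4p - 27, giving 72 = 8p, p = 9, Q = 9.
ΔQ = 9 − 13 = -4.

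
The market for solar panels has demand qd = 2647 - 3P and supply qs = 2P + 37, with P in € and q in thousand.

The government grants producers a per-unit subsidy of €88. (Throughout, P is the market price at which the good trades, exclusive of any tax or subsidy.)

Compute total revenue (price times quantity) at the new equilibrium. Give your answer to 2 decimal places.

Initially, 2647 - 3P = 2P + 37, so 2610 = 5P and P = 522, q = 1081.
Since sellers receive the price plus the subsidy, the effective supply curve becomes qs = 2P + 213.
New equilibrium: 2647 - 3P = 2P + 213 ⇒ 2434 = 5P ⇒ P = 486.8, q = 1186.6.
New expenditure = 486.8 × 1186.6 = 577636.88.

577636.88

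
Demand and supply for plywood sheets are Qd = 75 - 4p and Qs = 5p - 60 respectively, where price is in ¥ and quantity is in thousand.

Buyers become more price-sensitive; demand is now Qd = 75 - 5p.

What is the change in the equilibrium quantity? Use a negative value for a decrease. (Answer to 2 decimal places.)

-7.50

Solve the original market: 75 - 4p = 5p - 60, hence p = 15 and Q = 15.
With the change applied: demand Qd = 75 - 5p, supply Qs = 5p - 60.
Equate the new curves: 75 - 5p = 5p - 60, giving 135 = 10p, p = 13.5, Q = 7.5.
ΔQ = 7.5 − 15 = -7.50.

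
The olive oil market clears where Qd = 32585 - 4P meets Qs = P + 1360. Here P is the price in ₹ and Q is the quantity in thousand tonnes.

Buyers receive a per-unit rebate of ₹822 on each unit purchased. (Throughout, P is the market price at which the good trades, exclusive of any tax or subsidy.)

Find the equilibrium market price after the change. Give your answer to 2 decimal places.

6902.60

Initially, 32585 - 4P = P + 1360, so 31225 = 5P and P = 6245, Q = 7605.
Since buyers' out-of-pocket price is the market price minus the rebate, the effective demand curve becomes Qd = 35873 - 4P.
Setting them equal: 35873 - 4P = P + 1360 → 34513 = 5P, so P = 6902.6 and Q = 8262.6.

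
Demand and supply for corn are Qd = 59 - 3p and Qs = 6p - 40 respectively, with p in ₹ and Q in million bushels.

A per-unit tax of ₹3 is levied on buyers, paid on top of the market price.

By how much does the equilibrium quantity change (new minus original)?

-6

Initially, 59 - 3p = 6p - 40, so 99 = 9p and p = 11, Q = 26.
Since buyers pay the price plus the tax, the effective demand curve becomes Qd = 50 - 3p.
Equate the new curves: 50 - 3p = 6p - 40, giving 90 = 9p, p = 10, Q = 20.
ΔQ = 20 − 26 = -6.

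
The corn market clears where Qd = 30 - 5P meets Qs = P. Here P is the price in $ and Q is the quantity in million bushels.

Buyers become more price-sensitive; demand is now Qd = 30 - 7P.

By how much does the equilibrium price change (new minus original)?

-1.25

Initially, 30 - 5P = P, so 30 = 6P and P = 5, Q = 5.
The shock moves the curves to Qd = 30 - 7P and Qs = P.
New equilibrium: 30 - 7P = P ⇒ 30 = 8P ⇒ P = 3.75, Q = 3.75.
ΔP = 3.75 − 5 = -1.25.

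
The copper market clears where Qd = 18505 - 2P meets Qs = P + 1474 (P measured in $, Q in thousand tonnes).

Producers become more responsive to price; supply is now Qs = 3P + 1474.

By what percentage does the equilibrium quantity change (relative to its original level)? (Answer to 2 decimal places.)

Initially, 18505 - 2P = P + 1474, so 17031 = 3P and P = 5677, Q = 7151.
With the change applied: demand Qd = 18505 - 2P, supply Qs = 3P + 1474.
Setting them equal: 18505 - 2P = 3P + 1474 → 17031 = 5P, so P = 3406.2 and Q = 11692.6.
%ΔQ = (11692.6 − 7151) / 7151 × 100 = +63.51%.

+63.51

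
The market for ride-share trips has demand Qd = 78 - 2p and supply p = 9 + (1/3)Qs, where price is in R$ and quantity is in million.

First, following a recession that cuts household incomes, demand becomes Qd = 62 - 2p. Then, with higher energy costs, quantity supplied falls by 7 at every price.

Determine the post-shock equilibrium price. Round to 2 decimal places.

19.20

Before the shock: 78 - 2p = 3p - 27 ⇒ 105 = 5p ⇒ p = 21, Q = 36.
The shock moves the curves to Qd = 62 - 2p and Qs = 3p - 34.
Equate the new curves: 62 - 2p = 3p - 34, giving 96 = 5p, p = 19.2, Q = 23.6.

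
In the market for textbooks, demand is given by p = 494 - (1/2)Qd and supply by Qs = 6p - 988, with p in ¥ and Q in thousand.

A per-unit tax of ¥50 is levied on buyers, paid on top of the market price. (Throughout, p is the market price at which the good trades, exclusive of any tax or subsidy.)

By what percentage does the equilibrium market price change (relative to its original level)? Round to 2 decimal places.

Original equilibrium: 988 - 2p = 6p - 988 gives 1976 = 8p, so p = 247 and Q = 494.
Since buyers pay the price plus the tax, the effective demand curve becomes Qd = 888 - 2p.
New equilibrium: 888 - 2p = 6p - 988 ⇒ 1876 = 8p ⇒ p = 234.5, Q = 419.
%Δp = (234.5 − 247) / 247 × 100 = -5.06%.

-5.06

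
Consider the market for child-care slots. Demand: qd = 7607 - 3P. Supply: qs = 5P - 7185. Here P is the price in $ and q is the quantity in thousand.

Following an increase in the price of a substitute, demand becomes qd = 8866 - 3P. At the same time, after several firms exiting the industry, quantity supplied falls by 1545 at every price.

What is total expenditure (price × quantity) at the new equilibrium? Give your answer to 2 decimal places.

4987366.25

Initially, 7607 - 3P = 5P - 7185, so 14792 = 8P and P = 1849, q = 2060.
The new curves are qd = 8866 - 3P (demand) and qs = 5P - 8730 (supply).
Setting them equal: 8866 - 3P = 5P - 8730 → 17596 = 8P, so P = 2199.5 and q = 2267.5.
New expenditure = 2199.5 × 2267.5 = 4987366.25.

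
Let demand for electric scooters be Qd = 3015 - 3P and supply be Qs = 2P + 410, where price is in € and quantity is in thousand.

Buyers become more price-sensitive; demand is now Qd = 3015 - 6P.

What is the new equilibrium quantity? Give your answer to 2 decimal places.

1061.25

Before the shock: 3015 - 3P = 2P + 410 ⇒ 2605 = 5P ⇒ P = 521, Q = 1452.
After the shift, demand is Qd = 3015 - 6P and supply is Qs = 2P + 410.
Setting them equal: 3015 - 6P = 2P + 410 → 2605 = 8P, so P = 325.625 and Q = 1061.25.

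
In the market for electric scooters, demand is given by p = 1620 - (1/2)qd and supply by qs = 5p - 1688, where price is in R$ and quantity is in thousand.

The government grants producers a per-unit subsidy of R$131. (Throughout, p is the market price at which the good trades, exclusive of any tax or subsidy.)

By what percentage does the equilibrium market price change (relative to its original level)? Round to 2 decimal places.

-13.29

Initially, 3240 - 2p = 5p - 1688, so 4928 = 7p and p = 704, q = 1832.
Since sellers receive the price plus the subsidy, the effective supply curve becomes qs = 5p - 1033.
Setting them equal: 3240 - 2p = 5p - 1033 → 4273 = 7p, so p = 4273/7 ≈ 610.4286 and q = 14134/7 ≈ 2019.1429.
%Δp = (610.4286 − 704) / 704 × 100 = -13.29%.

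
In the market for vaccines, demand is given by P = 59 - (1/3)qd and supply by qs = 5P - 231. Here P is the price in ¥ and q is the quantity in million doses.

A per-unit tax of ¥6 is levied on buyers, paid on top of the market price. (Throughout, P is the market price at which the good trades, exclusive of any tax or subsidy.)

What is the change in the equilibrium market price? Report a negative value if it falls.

-2.25

Before the shock: 177 - 3P = 5P - 231 ⇒ 408 = 8P ⇒ P = 51, q = 24.
Since buyers pay the price plus the tax, the effective demand curve becomes qd = 159 - 3P.
Setting them equal: 159 - 3P = 5P - 231 → 390 = 8P, so P = 48.75 and q = 12.75.
ΔP = 48.75 − 51 = -2.25.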